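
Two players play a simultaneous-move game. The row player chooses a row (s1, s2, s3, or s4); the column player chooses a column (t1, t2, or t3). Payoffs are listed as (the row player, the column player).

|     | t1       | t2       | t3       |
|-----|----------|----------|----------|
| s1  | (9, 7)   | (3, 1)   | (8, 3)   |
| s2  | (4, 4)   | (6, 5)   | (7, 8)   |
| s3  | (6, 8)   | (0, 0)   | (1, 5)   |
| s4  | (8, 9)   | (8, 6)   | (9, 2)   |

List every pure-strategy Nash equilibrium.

(s1, t1)

Check mutual best responses: a cell is a NE iff neither player can gain by unilaterally deviating.
The row player's best responses — vs t1: s1 (payoff 9); vs t2: s4 (payoff 8); vs t3: s4 (payoff 9).
The column player's best responses — vs s1: t1 (payoff 7); vs s2: t3 (payoff 8); vs s3: t1 (payoff 8); vs s4: t1 (payoff 9).
The only mutual best response is (s1, t1); neither player gains by switching there.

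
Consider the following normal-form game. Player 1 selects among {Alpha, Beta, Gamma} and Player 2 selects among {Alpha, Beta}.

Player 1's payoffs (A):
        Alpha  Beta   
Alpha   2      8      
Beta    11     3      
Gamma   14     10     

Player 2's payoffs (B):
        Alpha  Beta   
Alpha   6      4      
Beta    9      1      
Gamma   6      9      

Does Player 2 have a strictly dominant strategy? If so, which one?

A strategy is strictly dominant if it gives Player 2 a strictly higher payoff than every other strategy, against every choice by the opponent.
Alpha is not dominant: against Gamma, Beta gives 9 > 6.
Beta is not dominant: against Alpha, Alpha gives 6 > 4.
No single strategy is best against every opponent action.

None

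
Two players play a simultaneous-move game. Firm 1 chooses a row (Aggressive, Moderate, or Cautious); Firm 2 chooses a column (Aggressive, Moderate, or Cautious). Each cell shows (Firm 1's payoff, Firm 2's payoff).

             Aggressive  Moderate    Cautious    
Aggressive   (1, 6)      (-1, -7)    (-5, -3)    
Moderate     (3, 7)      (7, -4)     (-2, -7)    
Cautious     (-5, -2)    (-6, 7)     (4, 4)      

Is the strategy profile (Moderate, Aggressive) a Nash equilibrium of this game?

Yes

Holding Firm 2 at Aggressive: Firm 1 gets 3 from Moderate, versus 1 from Aggressive, -5 from Cautious. No profitable deviation for Firm 1.
Holding Firm 1 at Moderate: Firm 2 gets 7 from Aggressive, versus -4 from Moderate, -7 from Cautious. No profitable deviation for Firm 2 either.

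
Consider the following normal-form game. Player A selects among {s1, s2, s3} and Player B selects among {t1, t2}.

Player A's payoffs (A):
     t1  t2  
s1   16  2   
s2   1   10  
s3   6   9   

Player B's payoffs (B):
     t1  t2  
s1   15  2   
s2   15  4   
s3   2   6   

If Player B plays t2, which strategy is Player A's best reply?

s2

With Player B fixed at t2, Player A's payoffs are: s1 → 2, s2 → 10, s3 → 9.
The maximum is 10, achieved by s2.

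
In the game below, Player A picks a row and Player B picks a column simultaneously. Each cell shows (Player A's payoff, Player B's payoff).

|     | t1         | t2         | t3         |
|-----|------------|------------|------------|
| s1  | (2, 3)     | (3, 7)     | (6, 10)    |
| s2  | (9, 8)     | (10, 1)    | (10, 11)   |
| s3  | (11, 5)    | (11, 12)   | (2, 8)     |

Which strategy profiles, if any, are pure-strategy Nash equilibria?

Check mutual best responses: a cell is a NE iff neither player can gain by unilaterally deviating.
Player A's best responses — vs t1: s3 (payoff 11); vs t2: s3 (payoff 11); vs t3: s2 (payoff 10).
Player B's best responses — vs s1: t3 (payoff 10); vs s2: t3 (payoff 11); vs s3: t2 (payoff 12).
Mutual best responses occur at (s2, t3) and (s3, t2); at each, neither player gains by switching.

(s2, t3) and (s3, t2)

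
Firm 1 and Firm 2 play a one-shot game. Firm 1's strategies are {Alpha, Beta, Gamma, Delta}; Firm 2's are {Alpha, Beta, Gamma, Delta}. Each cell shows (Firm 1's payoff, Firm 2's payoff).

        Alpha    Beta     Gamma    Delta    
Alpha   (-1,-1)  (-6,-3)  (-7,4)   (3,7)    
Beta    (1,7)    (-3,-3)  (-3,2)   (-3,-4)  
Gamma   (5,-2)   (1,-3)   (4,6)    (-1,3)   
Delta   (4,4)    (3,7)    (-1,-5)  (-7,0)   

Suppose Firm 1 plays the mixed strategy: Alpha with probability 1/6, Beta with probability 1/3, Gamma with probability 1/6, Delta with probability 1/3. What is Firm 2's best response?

Alpha

Compute Firm 2's expected payoff from each pure strategy against the given mix.
Alpha: (1/6)·(-1) + (1/3)·7 + (1/6)·(-2) + (1/3)·4 = 19/6
Beta: (1/6)·(-3) + (1/3)·(-3) + (1/6)·(-3) + (1/3)·7 = 1/3
Gamma: (1/6)·4 + (1/3)·2 + (1/6)·6 + (1/3)·(-5) = 2/3
Delta: (1/6)·7 + (1/3)·(-4) + (1/6)·3 + (1/3)·0 = 1/3
Highest expected payoff is 19/6, from Alpha.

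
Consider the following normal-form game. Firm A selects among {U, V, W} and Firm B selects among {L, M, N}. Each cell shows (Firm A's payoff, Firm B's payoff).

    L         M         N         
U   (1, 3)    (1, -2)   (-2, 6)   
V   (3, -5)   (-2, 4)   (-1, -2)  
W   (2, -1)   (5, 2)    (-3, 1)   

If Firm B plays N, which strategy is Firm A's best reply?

With Firm B fixed at N, Firm A's payoffs are: U → -2, V → -1, W → -3.
The maximum is -1, achieved by V.

V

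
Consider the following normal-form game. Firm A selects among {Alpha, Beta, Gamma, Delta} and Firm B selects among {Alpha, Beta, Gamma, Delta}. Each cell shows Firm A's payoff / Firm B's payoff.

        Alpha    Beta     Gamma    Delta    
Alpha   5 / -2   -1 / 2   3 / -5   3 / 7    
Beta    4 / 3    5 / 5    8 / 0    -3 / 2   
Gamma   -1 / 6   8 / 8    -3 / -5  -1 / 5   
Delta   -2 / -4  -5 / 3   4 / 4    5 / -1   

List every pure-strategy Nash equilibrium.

A profile is a Nash equilibrium when each player is best-responding to the other.
Firm A's best responses — vs Alpha: Alpha (payoff 5); vs Beta: Gamma (payoff 8); vs Gamma: Beta (payoff 8); vs Delta: Delta (payoff 5).
Firm B's best responses — vs Alpha: Delta (payoff 7); vs Beta: Beta (payoff 5); vs Gamma: Beta (payoff 8); vs Delta: Gamma (payoff 4).
The only mutual best response is (Gamma, Beta); neither player gains by switching there.

(Gamma, Beta)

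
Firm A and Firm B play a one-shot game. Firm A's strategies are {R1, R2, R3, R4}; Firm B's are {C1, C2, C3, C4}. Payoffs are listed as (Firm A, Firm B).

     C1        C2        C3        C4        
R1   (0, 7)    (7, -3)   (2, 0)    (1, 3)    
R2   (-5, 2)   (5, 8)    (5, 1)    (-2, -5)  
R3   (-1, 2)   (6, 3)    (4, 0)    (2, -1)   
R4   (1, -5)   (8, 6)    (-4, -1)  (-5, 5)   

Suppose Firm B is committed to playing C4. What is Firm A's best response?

With Firm B fixed at C4, Firm A's payoffs are: R1 → 1, R2 → -2, R3 → 2, R4 → -5.
The maximum is 2, achieved by R3.

R3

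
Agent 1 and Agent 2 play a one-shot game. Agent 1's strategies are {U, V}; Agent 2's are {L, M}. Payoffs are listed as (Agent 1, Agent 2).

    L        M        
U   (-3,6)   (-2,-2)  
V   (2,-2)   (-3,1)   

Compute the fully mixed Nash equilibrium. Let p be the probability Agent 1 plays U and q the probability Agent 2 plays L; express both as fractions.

p = 3/11, q = 1/6

Each player's mixing probability is pinned down by making the *other* player indifferent.
Agent 2 indifferent between L and M: p·6 + (1−p)·(-2) = p·(-2) + (1−p)·1 ⟹ (-2) + 8p = 1 + (-3)p ⟹ p = 3/11.
Agent 1 indifferent between U and V: q·(-3) + (1−q)·(-2) = q·2 + (1−q)·(-3) ⟹ (-2) + (-1)q = (-3) + 5q ⟹ q = 1/6.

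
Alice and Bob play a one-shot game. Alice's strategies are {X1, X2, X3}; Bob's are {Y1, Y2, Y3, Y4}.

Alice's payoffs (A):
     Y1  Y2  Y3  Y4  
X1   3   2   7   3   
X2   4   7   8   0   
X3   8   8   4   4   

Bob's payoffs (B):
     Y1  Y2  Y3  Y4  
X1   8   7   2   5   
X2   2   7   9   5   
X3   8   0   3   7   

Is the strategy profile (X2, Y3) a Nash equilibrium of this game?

Yes

Holding Bob at Y3: Alice gets 8 from X2, versus 7 from X1, 4 from X3. No profitable deviation for Alice.
Holding Alice at X2: Bob gets 9 from Y3, versus 2 from Y1, 7 from Y2, 5 from Y4. No profitable deviation for Bob either.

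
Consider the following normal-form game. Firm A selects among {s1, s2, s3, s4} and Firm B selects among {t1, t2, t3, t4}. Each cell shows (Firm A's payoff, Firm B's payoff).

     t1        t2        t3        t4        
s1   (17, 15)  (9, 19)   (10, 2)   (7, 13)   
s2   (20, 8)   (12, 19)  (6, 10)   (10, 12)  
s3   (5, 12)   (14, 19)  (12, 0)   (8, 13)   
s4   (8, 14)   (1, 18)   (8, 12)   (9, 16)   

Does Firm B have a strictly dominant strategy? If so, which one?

t2

A strategy is strictly dominant if it gives Firm B a strictly higher payoff than every other strategy, against every choice by the opponent.
t2 strictly dominates: vs s1: 19 > each of {15, 2, 13}; vs s2: 19 > each of {8, 10, 12}; vs s3: 19 > each of {12, 0, 13}; vs s4: 18 > each of {14, 12, 16}.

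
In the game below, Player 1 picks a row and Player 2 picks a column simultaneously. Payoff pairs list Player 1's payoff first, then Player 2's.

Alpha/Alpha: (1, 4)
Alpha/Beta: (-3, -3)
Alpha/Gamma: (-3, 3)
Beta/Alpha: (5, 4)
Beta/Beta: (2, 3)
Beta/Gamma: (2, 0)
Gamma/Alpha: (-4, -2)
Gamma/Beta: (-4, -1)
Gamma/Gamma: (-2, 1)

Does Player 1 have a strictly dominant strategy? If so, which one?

Beta

A strategy is strictly dominant if it gives Player 1 a strictly higher payoff than every other strategy, against every choice by the opponent.
Beta strictly dominates: vs Alpha: 5 > each of {1, -4}; vs Beta: 2 > each of {-3, -4}; vs Gamma: 2 > each of {-3, -2}.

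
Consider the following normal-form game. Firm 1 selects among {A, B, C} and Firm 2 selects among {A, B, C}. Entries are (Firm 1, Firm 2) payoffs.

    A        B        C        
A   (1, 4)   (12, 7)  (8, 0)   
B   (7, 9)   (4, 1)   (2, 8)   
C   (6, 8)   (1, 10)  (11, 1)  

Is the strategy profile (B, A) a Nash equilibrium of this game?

Holding Firm 2 at A: Firm 1 gets 7 from B, versus 1 from A, 6 from C. No profitable deviation for Firm 1.
Holding Firm 1 at B: Firm 2 gets 9 from A, versus 1 from B, 8 from C. No profitable deviation for Firm 2 either.

Yes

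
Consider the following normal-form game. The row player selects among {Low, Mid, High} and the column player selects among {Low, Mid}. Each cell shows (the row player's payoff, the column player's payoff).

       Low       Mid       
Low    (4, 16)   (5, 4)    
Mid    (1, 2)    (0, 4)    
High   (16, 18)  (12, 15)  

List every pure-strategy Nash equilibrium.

(High, Low)

Find each player's best response to every opponent strategy; NE are the intersections.
The row player's best responses — vs Low: High (payoff 16); vs Mid: High (payoff 12).
The column player's best responses — vs Low: Low (payoff 16); vs Mid: Mid (payoff 4); vs High: Low (payoff 18).
The only mutual best response is (High, Low); neither player gains by switching there.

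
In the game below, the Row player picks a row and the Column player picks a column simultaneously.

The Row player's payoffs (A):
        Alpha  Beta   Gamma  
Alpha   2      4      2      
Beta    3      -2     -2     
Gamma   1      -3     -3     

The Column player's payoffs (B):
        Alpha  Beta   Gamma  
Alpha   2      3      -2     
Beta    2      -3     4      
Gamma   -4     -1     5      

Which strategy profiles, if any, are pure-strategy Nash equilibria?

(Alpha, Beta)

Find each player's best response to every opponent strategy; NE are the intersections.
The Row player's best responses — vs Alpha: Beta (payoff 3); vs Beta: Alpha (payoff 4); vs Gamma: Alpha (payoff 2).
The Column player's best responses — vs Alpha: Beta (payoff 3); vs Beta: Gamma (payoff 4); vs Gamma: Gamma (payoff 5).
The only mutual best response is (Alpha, Beta); neither player gains by switching there.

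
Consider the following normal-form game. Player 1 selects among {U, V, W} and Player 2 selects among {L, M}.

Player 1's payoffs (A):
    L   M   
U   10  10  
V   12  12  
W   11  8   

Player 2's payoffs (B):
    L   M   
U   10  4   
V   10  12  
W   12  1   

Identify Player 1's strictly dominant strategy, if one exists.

Check whether one of Player 1's strategies beats all alternatives regardless of what the opponent does.
V strictly dominates: vs L: 12 > each of {10, 11}; vs M: 12 > each of {10, 8}.

V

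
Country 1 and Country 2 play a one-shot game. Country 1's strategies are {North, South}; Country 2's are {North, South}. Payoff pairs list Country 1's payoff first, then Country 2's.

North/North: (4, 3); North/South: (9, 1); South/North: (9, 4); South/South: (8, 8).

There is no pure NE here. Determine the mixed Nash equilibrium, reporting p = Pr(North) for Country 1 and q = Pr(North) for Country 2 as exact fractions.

p = 2/3, q = 1/6

Each player's mixing probability is pinned down by making the *other* player indifferent.
Country 2 indifferent between North and South: p·3 + (1−p)·4 = p·1 + (1−p)·8 ⟹ 4 + (-1)p = 8 + (-7)p ⟹ p = 2/3.
Country 1 indifferent between North and South: q·4 + (1−q)·9 = q·9 + (1−q)·8 ⟹ 9 + (-5)q = 8 + 1q ⟹ q = 1/6.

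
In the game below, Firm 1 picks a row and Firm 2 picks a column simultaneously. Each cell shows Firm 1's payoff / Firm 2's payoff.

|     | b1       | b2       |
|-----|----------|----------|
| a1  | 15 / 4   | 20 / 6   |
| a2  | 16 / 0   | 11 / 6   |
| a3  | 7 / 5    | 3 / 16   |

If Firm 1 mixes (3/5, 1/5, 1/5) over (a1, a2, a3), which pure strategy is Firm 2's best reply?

b2

Firm 2's best reply maximizes expected payoff against the mix.
b1: (3/5)·4 + (1/5)·0 + (1/5)·5 = 17/5
b2: (3/5)·6 + (1/5)·6 + (1/5)·16 = 8
Highest expected payoff is 8, from b2.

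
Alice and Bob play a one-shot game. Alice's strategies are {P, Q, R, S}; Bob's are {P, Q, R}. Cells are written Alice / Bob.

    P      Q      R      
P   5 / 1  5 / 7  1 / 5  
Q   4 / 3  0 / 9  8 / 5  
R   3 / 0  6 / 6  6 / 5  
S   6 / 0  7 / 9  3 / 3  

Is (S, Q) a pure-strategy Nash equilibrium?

Holding Bob at Q: Alice gets 7 from S, versus 5 from P, 0 from Q, 6 from R. No profitable deviation for Alice.
Holding Alice at S: Bob gets 9 from Q, versus 0 from P, 3 from R. No profitable deviation for Bob either.

Yes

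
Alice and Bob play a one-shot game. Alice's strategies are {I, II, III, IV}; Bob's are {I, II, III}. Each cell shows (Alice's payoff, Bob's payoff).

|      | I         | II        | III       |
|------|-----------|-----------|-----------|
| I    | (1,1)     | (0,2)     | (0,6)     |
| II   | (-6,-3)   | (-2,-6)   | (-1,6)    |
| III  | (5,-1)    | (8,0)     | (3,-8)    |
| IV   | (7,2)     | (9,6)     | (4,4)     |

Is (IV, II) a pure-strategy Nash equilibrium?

Yes

Holding Bob at II: Alice gets 9 from IV, versus 0 from I, -2 from II, 8 from III. No profitable deviation for Alice.
Holding Alice at IV: Bob gets 6 from II, versus 2 from I, 4 from III. No profitable deviation for Bob either.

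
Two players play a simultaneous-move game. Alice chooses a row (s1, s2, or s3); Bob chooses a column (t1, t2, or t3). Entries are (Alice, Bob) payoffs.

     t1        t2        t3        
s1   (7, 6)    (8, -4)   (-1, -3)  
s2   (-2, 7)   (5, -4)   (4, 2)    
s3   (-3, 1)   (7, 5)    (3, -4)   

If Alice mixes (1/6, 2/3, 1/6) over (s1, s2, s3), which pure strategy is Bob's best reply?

t1

Compute Bob's expected payoff from each pure strategy against the given mix.
t1: (1/6)·6 + (2/3)·7 + (1/6)·1 = 35/6
t2: (1/6)·(-4) + (2/3)·(-4) + (1/6)·5 = -5/2
t3: (1/6)·(-3) + (2/3)·2 + (1/6)·(-4) = 1/6
Highest expected payoff is 35/6, from t1.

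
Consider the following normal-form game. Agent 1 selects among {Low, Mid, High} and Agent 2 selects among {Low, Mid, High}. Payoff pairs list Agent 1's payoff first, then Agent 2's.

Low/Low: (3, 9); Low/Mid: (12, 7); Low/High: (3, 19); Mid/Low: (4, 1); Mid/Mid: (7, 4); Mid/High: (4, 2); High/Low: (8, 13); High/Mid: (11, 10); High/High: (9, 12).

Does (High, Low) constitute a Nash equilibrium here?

Yes

Holding Agent 2 at Low: Agent 1 gets 8 from High, versus 3 from Low, 4 from Mid. No profitable deviation for Agent 1.
Holding Agent 1 at High: Agent 2 gets 13 from Low, versus 10 from Mid, 12 from High. No profitable deviation for Agent 2 either.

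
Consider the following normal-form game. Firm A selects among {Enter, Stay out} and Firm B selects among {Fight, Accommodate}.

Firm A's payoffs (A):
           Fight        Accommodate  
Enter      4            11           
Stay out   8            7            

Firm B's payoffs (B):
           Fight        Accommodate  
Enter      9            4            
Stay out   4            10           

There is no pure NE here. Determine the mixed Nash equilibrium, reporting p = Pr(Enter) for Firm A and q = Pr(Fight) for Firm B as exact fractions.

Each player's mixing probability is pinned down by making the *other* player indifferent.
Firm B indifferent between Fight and Accommodate: p·9 + (1−p)·4 = p·4 + (1−p)·10 ⟹ 4 + 5p = 10 + (-6)p ⟹ p = 6/11.
Firm A indifferent between Enter and Stay out: q·4 + (1−q)·11 = q·8 + (1−q)·7 ⟹ 11 + (-7)q = 7 + 1q ⟹ q = 1/2.

p = 6/11, q = 1/2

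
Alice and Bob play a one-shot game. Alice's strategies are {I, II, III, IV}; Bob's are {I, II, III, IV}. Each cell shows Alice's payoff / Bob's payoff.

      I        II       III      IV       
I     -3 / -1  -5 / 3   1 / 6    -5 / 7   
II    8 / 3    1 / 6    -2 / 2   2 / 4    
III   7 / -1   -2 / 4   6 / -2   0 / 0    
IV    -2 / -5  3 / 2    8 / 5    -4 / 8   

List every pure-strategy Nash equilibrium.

Find each player's best response to every opponent strategy; NE are the intersections.
Alice's best responses — vs I: II (payoff 8); vs II: IV (payoff 3); vs III: IV (payoff 8); vs IV: II (payoff 2).
Bob's best responses — vs I: IV (payoff 7); vs II: II (payoff 6); vs III: II (payoff 4); vs IV: IV (payoff 8).
No cell has both players best-responding. For instance, Alice's best reply to III is IV, but against IV Bob prefers IV over III.

There is no pure-strategy Nash equilibrium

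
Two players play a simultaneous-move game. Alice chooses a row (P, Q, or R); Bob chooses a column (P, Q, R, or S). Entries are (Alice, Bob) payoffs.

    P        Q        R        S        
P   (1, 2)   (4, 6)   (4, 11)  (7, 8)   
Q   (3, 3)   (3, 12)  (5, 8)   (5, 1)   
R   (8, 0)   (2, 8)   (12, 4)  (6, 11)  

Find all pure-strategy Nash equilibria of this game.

Check mutual best responses: a cell is a NE iff neither player can gain by unilaterally deviating.
Alice's best responses — vs P: R (payoff 8); vs Q: P (payoff 4); vs R: R (payoff 12); vs S: P (payoff 7).
Bob's best responses — vs P: R (payoff 11); vs Q: Q (payoff 12); vs R: S (payoff 11).
No cell has both players best-responding. For instance, Alice's best reply to S is P, but against P Bob prefers R over S.

There is no pure-strategy Nash equilibrium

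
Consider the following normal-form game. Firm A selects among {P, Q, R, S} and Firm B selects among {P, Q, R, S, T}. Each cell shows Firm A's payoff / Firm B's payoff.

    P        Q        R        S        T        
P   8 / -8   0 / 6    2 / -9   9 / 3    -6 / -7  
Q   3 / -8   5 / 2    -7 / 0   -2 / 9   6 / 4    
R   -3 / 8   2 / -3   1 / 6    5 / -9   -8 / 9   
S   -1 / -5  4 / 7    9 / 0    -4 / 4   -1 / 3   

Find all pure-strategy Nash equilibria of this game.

Check mutual best responses: a cell is a NE iff neither player can gain by unilaterally deviating.
Firm A's best responses — vs P: P (payoff 8); vs Q: Q (payoff 5); vs R: S (payoff 9); vs S: P (payoff 9); vs T: Q (payoff 6).
Firm B's best responses — vs P: Q (payoff 6); vs Q: S (payoff 9); vs R: T (payoff 9); vs S: Q (payoff 7).
No cell has both players best-responding. For instance, Firm A's best reply to S is P, but against P Firm B prefers Q over S.

None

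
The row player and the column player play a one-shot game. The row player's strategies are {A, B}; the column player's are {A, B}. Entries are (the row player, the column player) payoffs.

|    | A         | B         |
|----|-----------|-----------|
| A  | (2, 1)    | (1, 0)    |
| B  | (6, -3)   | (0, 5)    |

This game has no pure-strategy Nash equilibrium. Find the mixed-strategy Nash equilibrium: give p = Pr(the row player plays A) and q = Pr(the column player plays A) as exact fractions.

Each player's mixing probability is pinned down by making the *other* player indifferent.
The column player indifferent between A and B: p·1 + (1−p)·(-3) = p·0 + (1−p)·5 ⟹ (-3) + 4p = 5 + (-5)p ⟹ p = 8/9.
The row player indifferent between A and B: q·2 + (1−q)·1 = q·6 + (1−q)·0 ⟹ 1 + 1q = 0 + 6q ⟹ q = 1/5.

p = 8/9, q = 1/5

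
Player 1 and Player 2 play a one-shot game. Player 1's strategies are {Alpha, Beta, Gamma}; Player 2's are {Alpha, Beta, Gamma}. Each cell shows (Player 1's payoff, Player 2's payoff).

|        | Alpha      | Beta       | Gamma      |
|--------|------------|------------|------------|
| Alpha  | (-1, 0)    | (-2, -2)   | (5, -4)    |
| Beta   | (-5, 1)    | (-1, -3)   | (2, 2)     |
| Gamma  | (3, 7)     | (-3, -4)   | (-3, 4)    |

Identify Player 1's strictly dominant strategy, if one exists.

Check whether one of Player 1's strategies beats all alternatives regardless of what the opponent does.
Alpha is not dominant: against Alpha, Gamma gives 3 > -1.
Beta is not dominant: against Alpha, Alpha gives -1 > -5.
Gamma is not dominant: against Beta, Alpha gives -2 > -3.
No single strategy is best against every opponent action.

None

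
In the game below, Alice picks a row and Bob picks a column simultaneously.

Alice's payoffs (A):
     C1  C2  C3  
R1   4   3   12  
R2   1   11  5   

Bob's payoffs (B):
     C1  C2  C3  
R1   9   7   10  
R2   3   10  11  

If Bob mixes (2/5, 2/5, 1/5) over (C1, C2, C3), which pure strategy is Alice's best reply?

R2

Alice's best reply maximizes expected payoff against the mix.
R1: (2/5)·4 + (2/5)·3 + (1/5)·12 = 26/5
R2: (2/5)·1 + (2/5)·11 + (1/5)·5 = 29/5
Highest expected payoff is 29/5, from R2.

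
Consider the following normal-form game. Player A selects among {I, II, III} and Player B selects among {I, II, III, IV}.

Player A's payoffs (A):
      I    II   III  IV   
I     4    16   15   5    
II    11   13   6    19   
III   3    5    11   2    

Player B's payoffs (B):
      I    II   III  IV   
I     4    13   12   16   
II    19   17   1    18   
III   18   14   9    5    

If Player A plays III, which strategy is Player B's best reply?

With Player A fixed at III, Player B's payoffs are: I → 18, II → 14, III → 9, IV → 5.
The maximum is 18, achieved by I.

I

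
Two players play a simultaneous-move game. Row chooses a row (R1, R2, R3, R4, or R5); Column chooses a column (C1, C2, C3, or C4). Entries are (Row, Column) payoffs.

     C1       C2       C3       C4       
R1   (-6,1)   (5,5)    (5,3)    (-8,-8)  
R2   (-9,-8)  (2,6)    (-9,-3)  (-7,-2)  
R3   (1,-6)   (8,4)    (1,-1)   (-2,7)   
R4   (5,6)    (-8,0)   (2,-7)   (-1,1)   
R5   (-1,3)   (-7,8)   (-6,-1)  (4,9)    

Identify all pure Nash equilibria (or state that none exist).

(R4, C1) and (R5, C4)

Check mutual best responses: a cell is a NE iff neither player can gain by unilaterally deviating.
Row's best responses — vs C1: R4 (payoff 5); vs C2: R3 (payoff 8); vs C3: R1 (payoff 5); vs C4: R5 (payoff 4).
Column's best responses — vs R1: C2 (payoff 5); vs R2: C2 (payoff 6); vs R3: C4 (payoff 7); vs R4: C1 (payoff 6); vs R5: C4 (payoff 9).
Mutual best responses occur at (R4, C1) and (R5, C4); at each, neither player gains by switching.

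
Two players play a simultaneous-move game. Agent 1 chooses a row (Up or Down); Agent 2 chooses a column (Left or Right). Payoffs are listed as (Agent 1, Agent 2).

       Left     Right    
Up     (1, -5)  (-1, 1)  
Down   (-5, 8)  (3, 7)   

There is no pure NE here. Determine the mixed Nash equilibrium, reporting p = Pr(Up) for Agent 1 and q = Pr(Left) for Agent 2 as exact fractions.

Each player's mixing probability is pinned down by making the *other* player indifferent.
Agent 2 indifferent between Left and Right: p·(-5) + (1−p)·8 = p·1 + (1−p)·7 ⟹ 8 + (-13)p = 7 + (-6)p ⟹ p = 1/7.
Agent 1 indifferent between Up and Down: q·1 + (1−q)·(-1) = q·(-5) + (1−q)·3 ⟹ (-1) + 2q = 3 + (-8)q ⟹ q = 2/5.

p = 1/7, q = 2/5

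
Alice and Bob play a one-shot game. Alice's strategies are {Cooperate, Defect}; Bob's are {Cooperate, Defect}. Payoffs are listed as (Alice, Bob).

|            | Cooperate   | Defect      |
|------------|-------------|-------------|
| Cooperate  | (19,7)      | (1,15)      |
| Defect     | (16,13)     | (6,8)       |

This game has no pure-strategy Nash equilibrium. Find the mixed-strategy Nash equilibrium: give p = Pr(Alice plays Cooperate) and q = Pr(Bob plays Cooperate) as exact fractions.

p = 5/13, q = 5/8

Each player's mixing probability is pinned down by making the *other* player indifferent.
Bob indifferent between Cooperate and Defect: p·7 + (1−p)·13 = p·15 + (1−p)·8 ⟹ 13 + (-6)p = 8 + 7p ⟹ p = 5/13.
Alice indifferent between Cooperate and Defect: q·19 + (1−q)·1 = q·16 + (1−q)·6 ⟹ 1 + 18q = 6 + 10q ⟹ q = 5/8.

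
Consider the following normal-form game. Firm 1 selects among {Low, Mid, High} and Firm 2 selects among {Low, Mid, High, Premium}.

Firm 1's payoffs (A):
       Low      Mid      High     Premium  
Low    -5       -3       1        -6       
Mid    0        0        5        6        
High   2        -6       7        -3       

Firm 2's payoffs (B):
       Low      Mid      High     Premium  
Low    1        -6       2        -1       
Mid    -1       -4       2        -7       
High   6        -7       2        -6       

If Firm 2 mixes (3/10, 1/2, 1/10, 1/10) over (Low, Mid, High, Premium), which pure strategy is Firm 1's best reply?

Mid

Firm 1's best reply maximizes expected payoff against the mix.
Low: (3/10)·(-5) + (1/2)·(-3) + (1/10)·1 + (1/10)·(-6) = -7/2
Mid: (3/10)·0 + (1/2)·0 + (1/10)·5 + (1/10)·6 = 11/10
High: (3/10)·2 + (1/2)·(-6) + (1/10)·7 + (1/10)·(-3) = -2
Highest expected payoff is 11/10, from Mid.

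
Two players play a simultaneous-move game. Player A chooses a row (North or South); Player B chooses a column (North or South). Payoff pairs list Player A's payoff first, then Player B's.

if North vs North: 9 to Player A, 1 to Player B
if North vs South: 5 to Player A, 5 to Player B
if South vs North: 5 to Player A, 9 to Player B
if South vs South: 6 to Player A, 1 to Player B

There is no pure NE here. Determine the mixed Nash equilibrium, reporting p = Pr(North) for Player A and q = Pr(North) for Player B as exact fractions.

p = 2/3, q = 1/5

In a mixed NE each player is indifferent between their pure strategies, so the opponent's mix sets the indifference.
Player B indifferent between North and South: p·1 + (1−p)·9 = p·5 + (1−p)·1 ⟹ 9 + (-8)p = 1 + 4p ⟹ p = 2/3.
Player A indifferent between North and South: q·9 + (1−q)·5 = q·5 + (1−q)·6 ⟹ 5 + 4q = 6 + (-1)q ⟹ q = 1/5.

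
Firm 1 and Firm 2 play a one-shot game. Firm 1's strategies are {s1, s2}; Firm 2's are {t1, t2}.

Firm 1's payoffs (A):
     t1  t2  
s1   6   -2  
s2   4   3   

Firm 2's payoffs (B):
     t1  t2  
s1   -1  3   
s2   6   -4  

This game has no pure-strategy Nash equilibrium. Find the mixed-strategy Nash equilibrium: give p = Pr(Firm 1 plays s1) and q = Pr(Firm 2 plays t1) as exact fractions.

In a mixed NE each player is indifferent between their pure strategies, so the opponent's mix sets the indifference.
Firm 2 indifferent between t1 and t2: p·(-1) + (1−p)·6 = p·3 + (1−p)·(-4) ⟹ 6 + (-7)p = (-4) + 7p ⟹ p = 5/7.
Firm 1 indifferent between s1 and s2: q·6 + (1−q)·(-2) = q·4 + (1−q)·3 ⟹ (-2) + 8q = 3 + 1q ⟹ q = 5/7.

p = 5/7, q = 5/7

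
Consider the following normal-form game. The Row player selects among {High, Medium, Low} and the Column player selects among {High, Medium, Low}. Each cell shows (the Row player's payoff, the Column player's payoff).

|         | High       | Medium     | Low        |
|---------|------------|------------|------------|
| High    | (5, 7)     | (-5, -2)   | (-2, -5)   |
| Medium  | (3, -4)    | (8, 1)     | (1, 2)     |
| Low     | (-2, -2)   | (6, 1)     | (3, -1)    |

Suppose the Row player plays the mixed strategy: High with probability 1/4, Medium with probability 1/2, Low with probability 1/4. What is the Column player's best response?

Medium

Compute the Column player's expected payoff from each pure strategy against the given mix.
High: (1/4)·7 + (1/2)·(-4) + (1/4)·(-2) = -3/4
Medium: (1/4)·(-2) + (1/2)·1 + (1/4)·1 = 1/4
Low: (1/4)·(-5) + (1/2)·2 + (1/4)·(-1) = -1/2
Highest expected payoff is 1/4, from Medium.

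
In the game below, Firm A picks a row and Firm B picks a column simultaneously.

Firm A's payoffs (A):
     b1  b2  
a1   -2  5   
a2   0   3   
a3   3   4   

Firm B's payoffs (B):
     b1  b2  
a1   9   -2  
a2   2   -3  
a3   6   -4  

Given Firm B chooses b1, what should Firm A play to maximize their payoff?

a3

With Firm B fixed at b1, Firm A's payoffs are: a1 → -2, a2 → 0, a3 → 3.
The maximum is 3, achieved by a3.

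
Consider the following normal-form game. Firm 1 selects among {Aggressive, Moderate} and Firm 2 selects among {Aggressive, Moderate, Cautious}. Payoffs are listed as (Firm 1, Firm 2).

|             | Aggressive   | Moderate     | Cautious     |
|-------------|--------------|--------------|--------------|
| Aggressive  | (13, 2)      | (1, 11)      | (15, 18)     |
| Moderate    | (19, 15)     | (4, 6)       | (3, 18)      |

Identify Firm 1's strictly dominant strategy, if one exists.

No strictly dominant strategy

A strategy is strictly dominant if it gives Firm 1 a strictly higher payoff than every other strategy, against every choice by the opponent.
Aggressive is not dominant: against Aggressive, Moderate gives 19 > 13.
Moderate is not dominant: against Cautious, Aggressive gives 15 > 3.
No single strategy is best against every opponent action.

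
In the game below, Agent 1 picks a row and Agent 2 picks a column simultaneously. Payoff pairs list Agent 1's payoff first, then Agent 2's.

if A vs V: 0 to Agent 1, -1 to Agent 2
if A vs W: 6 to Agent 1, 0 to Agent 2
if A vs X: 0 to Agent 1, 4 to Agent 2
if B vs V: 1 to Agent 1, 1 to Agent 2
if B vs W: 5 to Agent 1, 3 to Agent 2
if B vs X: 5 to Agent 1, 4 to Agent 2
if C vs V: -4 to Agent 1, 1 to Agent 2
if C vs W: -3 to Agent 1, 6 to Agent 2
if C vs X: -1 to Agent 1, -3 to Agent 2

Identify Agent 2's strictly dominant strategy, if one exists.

Check whether one of Agent 2's strategies beats all alternatives regardless of what the opponent does.
V is not dominant: against A, W gives 0 > -1.
W is not dominant: against A, X gives 4 > 0.
X is not dominant: against C, V gives 1 > -3.
No single strategy is best against every opponent action.

None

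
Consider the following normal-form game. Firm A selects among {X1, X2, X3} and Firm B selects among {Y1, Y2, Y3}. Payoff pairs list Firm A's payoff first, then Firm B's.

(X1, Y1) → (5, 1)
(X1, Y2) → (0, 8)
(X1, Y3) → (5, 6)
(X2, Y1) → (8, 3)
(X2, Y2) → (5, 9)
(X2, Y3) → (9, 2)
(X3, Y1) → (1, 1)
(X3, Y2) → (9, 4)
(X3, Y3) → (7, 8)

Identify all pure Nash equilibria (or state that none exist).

None

Check mutual best responses: a cell is a NE iff neither player can gain by unilaterally deviating.
Firm A's best responses — vs Y1: X2 (payoff 8); vs Y2: X3 (payoff 9); vs Y3: X2 (payoff 9).
Firm B's best responses — vs X1: Y2 (payoff 8); vs X2: Y2 (payoff 9); vs X3: Y3 (payoff 8).
No cell has both players best-responding. For instance, Firm A's best reply to Y1 is X2, but against X2 Firm B prefers Y2 over Y1.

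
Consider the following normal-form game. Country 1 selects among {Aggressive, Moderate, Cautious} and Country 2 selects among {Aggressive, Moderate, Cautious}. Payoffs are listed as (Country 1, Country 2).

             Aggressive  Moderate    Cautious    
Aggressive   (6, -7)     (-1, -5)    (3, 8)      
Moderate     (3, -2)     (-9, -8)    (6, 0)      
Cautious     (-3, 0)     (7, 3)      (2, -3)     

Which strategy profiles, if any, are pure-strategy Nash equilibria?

Find each player's best response to every opponent strategy; NE are the intersections.
Country 1's best responses — vs Aggressive: Aggressive (payoff 6); vs Moderate: Cautious (payoff 7); vs Cautious: Moderate (payoff 6).
Country 2's best responses — vs Aggressive: Cautious (payoff 8); vs Moderate: Cautious (payoff 0); vs Cautious: Moderate (payoff 3).
Mutual best responses occur at (Moderate, Cautious) and (Cautious, Moderate); at each, neither player gains by switching.

(Moderate, Cautious) and (Cautious, Moderate)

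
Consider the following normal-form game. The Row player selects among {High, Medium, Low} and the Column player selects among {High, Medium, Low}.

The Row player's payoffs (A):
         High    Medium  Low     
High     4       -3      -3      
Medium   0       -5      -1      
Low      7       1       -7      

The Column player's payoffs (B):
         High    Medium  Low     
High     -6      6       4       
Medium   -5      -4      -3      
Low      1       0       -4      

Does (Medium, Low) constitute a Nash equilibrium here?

Holding the Column player at Low: the Row player gets -1 from Medium, versus -3 from High, -7 from Low. No profitable deviation for the Row player.
Holding the Row player at Medium: the Column player gets -3 from Low, versus -5 from High, -4 from Medium. No profitable deviation for the Column player either.

Yes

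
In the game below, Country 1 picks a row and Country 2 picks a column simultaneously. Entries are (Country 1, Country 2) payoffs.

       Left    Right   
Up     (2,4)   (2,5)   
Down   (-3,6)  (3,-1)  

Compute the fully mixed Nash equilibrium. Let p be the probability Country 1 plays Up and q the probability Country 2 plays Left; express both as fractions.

Each player's mixing probability is pinned down by making the *other* player indifferent.
Country 2 indifferent between Left and Right: p·4 + (1−p)·6 = p·5 + (1−p)·(-1) ⟹ 6 + (-2)p = (-1) + 6p ⟹ p = 7/8.
Country 1 indifferent between Up and Down: q·2 + (1−q)·2 = q·(-3) + (1−q)·3 ⟹ 2 + 0q = 3 + (-6)q ⟹ q = 1/6.

p = 7/8, q = 1/6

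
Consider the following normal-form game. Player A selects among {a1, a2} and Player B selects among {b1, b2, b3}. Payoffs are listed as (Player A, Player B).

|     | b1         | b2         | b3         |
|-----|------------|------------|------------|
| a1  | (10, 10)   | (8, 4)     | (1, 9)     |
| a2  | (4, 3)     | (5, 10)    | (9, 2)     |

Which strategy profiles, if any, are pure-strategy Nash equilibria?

(a1, b1)

Check mutual best responses: a cell is a NE iff neither player can gain by unilaterally deviating.
Player A's best responses — vs b1: a1 (payoff 10); vs b2: a1 (payoff 8); vs b3: a2 (payoff 9).
Player B's best responses — vs a1: b1 (payoff 10); vs a2: b2 (payoff 10).
The only mutual best response is (a1, b1); neither player gains by switching there.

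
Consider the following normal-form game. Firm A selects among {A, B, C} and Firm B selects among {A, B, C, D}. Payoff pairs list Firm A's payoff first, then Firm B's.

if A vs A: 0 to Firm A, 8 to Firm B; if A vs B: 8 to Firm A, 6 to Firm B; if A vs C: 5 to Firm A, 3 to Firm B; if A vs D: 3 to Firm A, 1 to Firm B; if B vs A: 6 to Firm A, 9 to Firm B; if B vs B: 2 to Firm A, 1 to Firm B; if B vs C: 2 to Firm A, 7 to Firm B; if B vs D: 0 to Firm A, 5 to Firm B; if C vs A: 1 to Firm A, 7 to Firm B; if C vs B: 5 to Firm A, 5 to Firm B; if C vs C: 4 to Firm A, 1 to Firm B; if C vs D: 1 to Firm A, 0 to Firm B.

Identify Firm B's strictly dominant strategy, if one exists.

A strategy is strictly dominant if it gives Firm B a strictly higher payoff than every other strategy, against every choice by the opponent.
A strictly dominates: vs A: 8 > each of {6, 3, 1}; vs B: 9 > each of {1, 7, 5}; vs C: 7 > each of {5, 1, 0}.

A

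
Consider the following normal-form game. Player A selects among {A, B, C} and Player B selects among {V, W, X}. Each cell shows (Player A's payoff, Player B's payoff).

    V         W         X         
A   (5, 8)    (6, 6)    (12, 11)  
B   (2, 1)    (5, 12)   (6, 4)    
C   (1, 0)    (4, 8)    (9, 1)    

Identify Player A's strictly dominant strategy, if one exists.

A

A strategy is strictly dominant if it gives Player A a strictly higher payoff than every other strategy, against every choice by the opponent.
A strictly dominates: vs V: 5 > each of {2, 1}; vs W: 6 > each of {5, 4}; vs X: 12 > each of {6, 9}.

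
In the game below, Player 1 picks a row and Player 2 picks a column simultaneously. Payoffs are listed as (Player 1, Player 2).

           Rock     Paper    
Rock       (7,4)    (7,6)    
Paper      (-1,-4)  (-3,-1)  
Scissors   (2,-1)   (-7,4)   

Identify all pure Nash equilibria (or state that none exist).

(Rock, Paper)

Find each player's best response to every opponent strategy; NE are the intersections.
Player 1's best responses — vs Rock: Rock (payoff 7); vs Paper: Rock (payoff 7).
Player 2's best responses — vs Rock: Paper (payoff 6); vs Paper: Paper (payoff -1); vs Scissors: Paper (payoff 4).
The only mutual best response is (Rock, Paper); neither player gains by switching there.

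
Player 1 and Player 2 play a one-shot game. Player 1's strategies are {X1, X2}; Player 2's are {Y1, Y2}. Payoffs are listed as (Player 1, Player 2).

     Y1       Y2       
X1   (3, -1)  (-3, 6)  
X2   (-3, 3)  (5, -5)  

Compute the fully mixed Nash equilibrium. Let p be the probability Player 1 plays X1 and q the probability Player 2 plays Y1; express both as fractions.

p = 8/15, q = 4/7

In a mixed NE each player is indifferent between their pure strategies, so the opponent's mix sets the indifference.
Player 2 indifferent between Y1 and Y2: p·(-1) + (1−p)·3 = p·6 + (1−p)·(-5) ⟹ 3 + (-4)p = (-5) + 11p ⟹ p = 8/15.
Player 1 indifferent between X1 and X2: q·3 + (1−q)·(-3) = q·(-3) + (1−q)·5 ⟹ (-3) + 6q = 5 + (-8)q ⟹ q = 4/7.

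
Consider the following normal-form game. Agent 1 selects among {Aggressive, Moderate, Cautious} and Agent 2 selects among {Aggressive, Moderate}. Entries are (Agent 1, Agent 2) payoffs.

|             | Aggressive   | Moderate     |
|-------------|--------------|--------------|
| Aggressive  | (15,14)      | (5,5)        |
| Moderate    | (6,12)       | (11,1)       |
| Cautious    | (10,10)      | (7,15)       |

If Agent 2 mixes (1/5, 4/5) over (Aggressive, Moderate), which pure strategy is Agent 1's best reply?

Moderate

Compute Agent 1's expected payoff from each pure strategy against the given mix.
Aggressive: (1/5)·15 + (4/5)·5 = 7
Moderate: (1/5)·6 + (4/5)·11 = 10
Cautious: (1/5)·10 + (4/5)·7 = 38/5
Highest expected payoff is 10, from Moderate.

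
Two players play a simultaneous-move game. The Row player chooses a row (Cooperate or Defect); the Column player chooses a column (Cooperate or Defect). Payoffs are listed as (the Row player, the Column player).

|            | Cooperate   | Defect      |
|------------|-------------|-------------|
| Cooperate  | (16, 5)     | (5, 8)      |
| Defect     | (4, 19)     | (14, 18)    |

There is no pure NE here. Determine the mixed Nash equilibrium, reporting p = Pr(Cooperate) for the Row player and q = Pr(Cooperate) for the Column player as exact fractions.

p = 1/4, q = 3/7

In a mixed NE each player is indifferent between their pure strategies, so the opponent's mix sets the indifference.
The Column player indifferent between Cooperate and Defect: p·5 + (1−p)·19 = p·8 + (1−p)·18 ⟹ 19 + (-14)p = 18 + (-10)p ⟹ p = 1/4.
The Row player indifferent between Cooperate and Defect: q·16 + (1−q)·5 = q·4 + (1−q)·14 ⟹ 5 + 11q = 14 + (-10)q ⟹ q = 3/7.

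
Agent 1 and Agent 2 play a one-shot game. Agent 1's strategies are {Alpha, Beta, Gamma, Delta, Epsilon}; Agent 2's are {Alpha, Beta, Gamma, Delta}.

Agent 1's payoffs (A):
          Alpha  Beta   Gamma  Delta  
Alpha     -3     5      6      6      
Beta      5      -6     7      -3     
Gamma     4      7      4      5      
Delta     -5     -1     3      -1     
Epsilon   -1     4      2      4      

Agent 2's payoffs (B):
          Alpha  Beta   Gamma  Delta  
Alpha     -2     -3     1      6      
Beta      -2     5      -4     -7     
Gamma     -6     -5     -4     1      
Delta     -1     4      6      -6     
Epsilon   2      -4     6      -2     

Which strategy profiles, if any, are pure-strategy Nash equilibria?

(Alpha, Delta)

Find each player's best response to every opponent strategy; NE are the intersections.
Agent 1's best responses — vs Alpha: Beta (payoff 5); vs Beta: Gamma (payoff 7); vs Gamma: Beta (payoff 7); vs Delta: Alpha (payoff 6).
Agent 2's best responses — vs Alpha: Delta (payoff 6); vs Beta: Beta (payoff 5); vs Gamma: Delta (payoff 1); vs Delta: Gamma (payoff 6); vs Epsilon: Gamma (payoff 6).
The only mutual best response is (Alpha, Delta); neither player gains by switching there.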